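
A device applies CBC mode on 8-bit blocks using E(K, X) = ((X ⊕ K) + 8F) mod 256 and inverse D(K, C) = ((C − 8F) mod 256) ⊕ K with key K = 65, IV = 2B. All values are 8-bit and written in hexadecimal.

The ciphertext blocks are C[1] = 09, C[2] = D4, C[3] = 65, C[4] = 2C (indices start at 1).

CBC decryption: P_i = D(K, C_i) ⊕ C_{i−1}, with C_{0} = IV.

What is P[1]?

P[1]: D(K, 09) = 1F; 1F ⊕ 2B = 34.

P[1] = 34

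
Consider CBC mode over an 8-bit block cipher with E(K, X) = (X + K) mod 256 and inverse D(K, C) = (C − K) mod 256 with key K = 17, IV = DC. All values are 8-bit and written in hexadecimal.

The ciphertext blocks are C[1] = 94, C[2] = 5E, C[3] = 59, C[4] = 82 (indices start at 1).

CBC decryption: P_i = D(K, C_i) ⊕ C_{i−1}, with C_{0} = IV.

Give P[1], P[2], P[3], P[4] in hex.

P[1] = A1, P[2] = D3, P[3] = 1C, P[4] = 32

P[1]: D(K, 94) = 7D; 7D ⊕ DC = A1.
P[2]: D(K, 5E) = 47; 47 ⊕ 94 = D3.
P[3]: D(K, 59) = 42; 42 ⊕ 5E = 1C.
P[4]: D(K, 82) = 6B; 6B ⊕ 59 = 32.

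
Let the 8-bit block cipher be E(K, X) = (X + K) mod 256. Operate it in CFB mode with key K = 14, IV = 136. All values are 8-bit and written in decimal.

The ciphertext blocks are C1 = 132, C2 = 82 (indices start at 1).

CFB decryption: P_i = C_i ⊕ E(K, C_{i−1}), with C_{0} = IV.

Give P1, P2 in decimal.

P1: E(K, 136) = 150; 132 ⊕ 150 = 18.
P2: E(K, 132) = 146; 82 ⊕ 146 = 192.

P1 = 18, P2 = 192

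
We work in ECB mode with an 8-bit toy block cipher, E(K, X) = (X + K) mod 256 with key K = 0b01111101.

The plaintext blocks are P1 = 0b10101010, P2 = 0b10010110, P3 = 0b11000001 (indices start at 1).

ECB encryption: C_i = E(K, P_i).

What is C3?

C3 = 0b00111110

C3: E(K, 0b11000001) = 0b00111110.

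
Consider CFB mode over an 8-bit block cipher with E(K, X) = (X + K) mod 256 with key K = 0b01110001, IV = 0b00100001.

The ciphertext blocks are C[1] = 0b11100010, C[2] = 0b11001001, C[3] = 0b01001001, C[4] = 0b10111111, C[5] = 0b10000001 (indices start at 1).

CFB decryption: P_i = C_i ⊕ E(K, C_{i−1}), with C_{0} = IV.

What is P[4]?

P[4]: E(K, 0b01001001) = 0b10111010; 0b10111111 ⊕ 0b10111010 = 0b00000101.

P[4] = 0b00000101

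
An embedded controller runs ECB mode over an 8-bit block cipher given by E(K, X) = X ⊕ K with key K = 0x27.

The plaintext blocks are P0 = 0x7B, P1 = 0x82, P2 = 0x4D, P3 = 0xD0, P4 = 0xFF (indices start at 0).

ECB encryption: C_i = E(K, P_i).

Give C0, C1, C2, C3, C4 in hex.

C0 = 0x5C, C1 = 0xA5, C2 = 0x6A, C3 = 0xF7, C4 = 0xD8

C0: E(K, 0x7B) = 0x5C.
C1: E(K, 0x82) = 0xA5.
C2: E(K, 0x4D) = 0x6A.
C3: E(K, 0xD0) = 0xF7.
C4: E(K, 0xFF) = 0xD8.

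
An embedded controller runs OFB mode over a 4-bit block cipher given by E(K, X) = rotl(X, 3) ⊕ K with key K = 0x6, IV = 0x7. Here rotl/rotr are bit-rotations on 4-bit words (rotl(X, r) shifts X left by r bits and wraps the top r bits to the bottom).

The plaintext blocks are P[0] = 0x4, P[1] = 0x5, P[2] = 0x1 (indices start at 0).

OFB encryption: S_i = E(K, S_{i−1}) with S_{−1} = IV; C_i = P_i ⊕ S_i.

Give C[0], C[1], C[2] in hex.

C[0] = 0x9, C[1] = 0xD, C[2] = 0x3

C[0]: S = E(K, 0x7) = 0xD; 0x4 ⊕ 0xD = 0x9.
C[1]: S = E(K, 0xD) = 0x8; 0x5 ⊕ 0x8 = 0xD.
C[2]: S = E(K, 0x8) = 0x2; 0x1 ⊕ 0x2 = 0x3.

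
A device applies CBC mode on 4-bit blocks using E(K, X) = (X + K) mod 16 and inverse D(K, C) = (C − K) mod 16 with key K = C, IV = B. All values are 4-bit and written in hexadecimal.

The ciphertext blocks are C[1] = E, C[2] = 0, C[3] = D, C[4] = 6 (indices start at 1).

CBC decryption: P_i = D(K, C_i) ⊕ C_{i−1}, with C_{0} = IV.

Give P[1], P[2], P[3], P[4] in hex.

P[1] = 9, P[2] = A, P[3] = 1, P[4] = 7

P[1]: D(K, E) = 2; 2 ⊕ B = 9.
P[2]: D(K, 0) = 4; 4 ⊕ E = A.
P[3]: D(K, D) = 1; 1 ⊕ 0 = 1.
P[4]: D(K, 6) = A; A ⊕ D = 7.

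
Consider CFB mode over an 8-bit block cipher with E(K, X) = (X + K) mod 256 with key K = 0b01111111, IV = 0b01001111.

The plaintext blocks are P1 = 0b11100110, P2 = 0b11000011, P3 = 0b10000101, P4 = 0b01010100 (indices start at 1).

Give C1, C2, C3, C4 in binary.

C1 = 0b00101000, C2 = 0b01100100, C3 = 0b01100110, C4 = 0b10110001

CFB encryption: C_i = P_i ⊕ E(K, C_{i−1}), with C_{0} = IV.
C1: E(K, 0b01001111) = 0b11001110; 0b11100110 ⊕ 0b11001110 = 0b00101000.
C2: E(K, 0b00101000) = 0b10100111; 0b11000011 ⊕ 0b10100111 = 0b01100100.
C3: E(K, 0b01100100) = 0b11100011; 0b10000101 ⊕ 0b11100011 = 0b01100110.
C4: E(K, 0b01100110) = 0b11100101; 0b01010100 ⊕ 0b11100101 = 0b10110001.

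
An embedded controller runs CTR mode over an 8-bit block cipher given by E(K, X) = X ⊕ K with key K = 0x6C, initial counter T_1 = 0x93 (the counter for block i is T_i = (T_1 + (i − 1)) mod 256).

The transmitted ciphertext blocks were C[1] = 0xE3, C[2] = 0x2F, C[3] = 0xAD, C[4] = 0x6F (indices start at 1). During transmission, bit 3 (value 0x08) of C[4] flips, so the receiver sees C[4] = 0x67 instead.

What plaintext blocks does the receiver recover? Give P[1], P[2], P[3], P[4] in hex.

CTR decryption: S_i = E(K, T_i) where T_i is the counter for block i; P_i = C_i ⊕ S_i.
Only C[4] changed, to 0x67. In CTR, a change in C_i flips the same bit in P_i only; the keystream is unaffected. Decrypting the received ciphertext:
P[1]: T = 0x93, S = E(K, T) = 0xFF; 0xE3 ⊕ 0xFF = 0x1C.
P[2]: T = 0x94, S = E(K, T) = 0xF8; 0x2F ⊕ 0xF8 = 0xD7.
P[3]: T = 0x95, S = E(K, T) = 0xF9; 0xAD ⊕ 0xF9 = 0x54.
P[4]: T = 0x96, S = E(K, T) = 0xFA; 0x67 ⊕ 0xFA = 0x9D.
Blocks that differ from the original plaintext: P[4].

P[1] = 0x1C, P[2] = 0xD7, P[3] = 0x54, P[4] = 0x9D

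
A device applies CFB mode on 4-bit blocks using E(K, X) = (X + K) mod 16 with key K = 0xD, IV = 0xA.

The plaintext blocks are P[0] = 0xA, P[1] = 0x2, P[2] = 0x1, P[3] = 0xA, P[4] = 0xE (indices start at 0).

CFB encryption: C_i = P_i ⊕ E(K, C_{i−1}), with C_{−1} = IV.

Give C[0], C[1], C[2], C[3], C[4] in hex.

C[0] = 0xD, C[1] = 0x8, C[2] = 0x4, C[3] = 0xB, C[4] = 0x6

C[0]: E(K, 0xA) = 0x7; 0xA ⊕ 0x7 = 0xD.
C[1]: E(K, 0xD) = 0xA; 0x2 ⊕ 0xA = 0x8.
C[2]: E(K, 0x8) = 0x5; 0x1 ⊕ 0x5 = 0x4.
C[3]: E(K, 0x4) = 0x1; 0xA ⊕ 0x1 = 0xB.
C[4]: E(K, 0xB) = 0x8; 0xE ⊕ 0x8 = 0x6.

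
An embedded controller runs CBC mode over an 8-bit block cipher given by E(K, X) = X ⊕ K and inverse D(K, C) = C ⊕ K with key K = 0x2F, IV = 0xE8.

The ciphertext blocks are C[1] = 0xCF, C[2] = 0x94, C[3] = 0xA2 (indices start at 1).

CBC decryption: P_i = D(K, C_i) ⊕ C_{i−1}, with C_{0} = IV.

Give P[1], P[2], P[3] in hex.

P[1] = 0x08, P[2] = 0x74, P[3] = 0x19

P[1]: D(K, 0xCF) = 0xE0; 0xE0 ⊕ 0xE8 = 0x08.
P[2]: D(K, 0x94) = 0xBB; 0xBB ⊕ 0xCF = 0x74.
P[3]: D(K, 0xA2) = 0x8D; 0x8D ⊕ 0x94 = 0x19.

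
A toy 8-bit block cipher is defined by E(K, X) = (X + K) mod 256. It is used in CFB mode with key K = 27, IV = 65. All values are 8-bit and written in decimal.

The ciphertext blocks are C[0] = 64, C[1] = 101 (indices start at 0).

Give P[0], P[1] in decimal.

P[0] = 28, P[1] = 62

CFB decryption: P_i = C_i ⊕ E(K, C_{i−1}), with C_{−1} = IV.
P[0]: E(K, 65) = 92; 64 ⊕ 92 = 28.
P[1]: E(K, 64) = 91; 101 ⊕ 91 = 62.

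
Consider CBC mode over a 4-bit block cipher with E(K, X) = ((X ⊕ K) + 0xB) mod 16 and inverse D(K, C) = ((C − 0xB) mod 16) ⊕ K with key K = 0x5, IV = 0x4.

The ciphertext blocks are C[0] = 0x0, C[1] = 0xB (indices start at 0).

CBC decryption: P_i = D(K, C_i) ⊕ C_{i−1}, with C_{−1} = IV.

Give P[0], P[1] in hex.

P[0]: D(K, 0x0) = 0x0; 0x0 ⊕ 0x4 = 0x4.
P[1]: D(K, 0xB) = 0x5; 0x5 ⊕ 0x0 = 0x5.

P[0] = 0x4, P[1] = 0x5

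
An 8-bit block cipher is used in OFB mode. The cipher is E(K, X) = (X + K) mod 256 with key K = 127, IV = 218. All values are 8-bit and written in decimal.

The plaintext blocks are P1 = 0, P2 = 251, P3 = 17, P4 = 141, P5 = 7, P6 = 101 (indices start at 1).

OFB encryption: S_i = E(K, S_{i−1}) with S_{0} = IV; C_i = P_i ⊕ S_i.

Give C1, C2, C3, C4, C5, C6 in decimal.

C1 = 89, C2 = 35, C3 = 70, C4 = 91, C5 = 82, C6 = 177

C1: S = E(K, 218) = 89; 0 ⊕ 89 = 89.
C2: S = E(K, 89) = 216; 251 ⊕ 216 = 35.
C3: S = E(K, 216) = 87; 17 ⊕ 87 = 70.
C4: S = E(K, 87) = 214; 141 ⊕ 214 = 91.
C5: S = E(K, 214) = 85; 7 ⊕ 85 = 82.
C6: S = E(K, 85) = 212; 101 ⊕ 212 = 177.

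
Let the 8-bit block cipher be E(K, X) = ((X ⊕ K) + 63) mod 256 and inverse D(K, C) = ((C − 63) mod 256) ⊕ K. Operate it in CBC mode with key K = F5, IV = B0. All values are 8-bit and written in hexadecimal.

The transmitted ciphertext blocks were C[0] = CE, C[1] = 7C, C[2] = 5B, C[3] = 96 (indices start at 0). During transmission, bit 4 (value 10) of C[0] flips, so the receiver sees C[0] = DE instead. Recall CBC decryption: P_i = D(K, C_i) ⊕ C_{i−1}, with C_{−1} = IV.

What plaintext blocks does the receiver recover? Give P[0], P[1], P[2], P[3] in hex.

P[0] = 3E, P[1] = 32, P[2] = 71, P[3] = 9D

Only C[0] changed, to DE. In CBC, a change in C_i garbles P_i and flips the same bit in P_{i+1}. Decrypting the received ciphertext:
P[0]: D(K, DE) = 8E; 8E ⊕ B0 = 3E.
P[1]: D(K, 7C) = EC; EC ⊕ DE = 32.
P[2]: D(K, 5B) = 0D; 0D ⊕ 7C = 71.
P[3]: D(K, 96) = C6; C6 ⊕ 5B = 9D.
Blocks that differ from the original plaintext: P[0], P[1].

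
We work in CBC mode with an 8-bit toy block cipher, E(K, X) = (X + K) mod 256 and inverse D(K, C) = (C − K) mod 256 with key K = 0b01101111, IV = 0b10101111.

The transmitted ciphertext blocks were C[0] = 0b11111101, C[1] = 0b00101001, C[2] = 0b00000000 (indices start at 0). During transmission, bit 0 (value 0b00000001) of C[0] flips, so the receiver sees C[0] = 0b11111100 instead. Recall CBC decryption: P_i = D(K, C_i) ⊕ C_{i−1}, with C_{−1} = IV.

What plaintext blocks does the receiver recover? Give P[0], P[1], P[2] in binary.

P[0] = 0b00100010, P[1] = 0b01000110, P[2] = 0b10111000

Only C[0] changed, to 0b11111100. In CBC, a change in C_i garbles P_i and flips the same bit in P_{i+1}. Decrypting the received ciphertext:
P[0]: D(K, 0b11111100) = 0b10001101; 0b10001101 ⊕ 0b10101111 = 0b00100010.
P[1]: D(K, 0b00101001) = 0b10111010; 0b10111010 ⊕ 0b11111100 = 0b01000110.
P[2]: D(K, 0b00000000) = 0b10010001; 0b10010001 ⊕ 0b00101001 = 0b10111000.
Blocks that differ from the original plaintext: P[0], P[1].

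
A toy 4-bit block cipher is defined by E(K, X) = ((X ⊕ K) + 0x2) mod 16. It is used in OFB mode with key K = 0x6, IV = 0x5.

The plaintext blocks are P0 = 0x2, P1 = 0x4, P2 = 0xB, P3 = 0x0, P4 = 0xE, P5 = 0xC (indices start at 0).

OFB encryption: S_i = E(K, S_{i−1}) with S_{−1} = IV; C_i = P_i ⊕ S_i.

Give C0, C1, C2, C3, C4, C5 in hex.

C0: S = E(K, 0x5) = 0x5; 0x2 ⊕ 0x5 = 0x7.
C1: S = E(K, 0x5) = 0x5; 0x4 ⊕ 0x5 = 0x1.
C2: S = E(K, 0x5) = 0x5; 0xB ⊕ 0x5 = 0xE.
C3: S = E(K, 0x5) = 0x5; 0x0 ⊕ 0x5 = 0x5.
C4: S = E(K, 0x5) = 0x5; 0xE ⊕ 0x5 = 0xB.
C5: S = E(K, 0x5) = 0x5; 0xC ⊕ 0x5 = 0x9.

C0 = 0x7, C1 = 0x1, C2 = 0xE, C3 = 0x5, C4 = 0xB, C5 = 0x9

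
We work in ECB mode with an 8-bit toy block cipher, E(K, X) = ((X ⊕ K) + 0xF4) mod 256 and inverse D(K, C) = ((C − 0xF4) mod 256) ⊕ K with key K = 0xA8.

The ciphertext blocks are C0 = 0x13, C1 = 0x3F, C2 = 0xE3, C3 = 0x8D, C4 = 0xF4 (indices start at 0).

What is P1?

ECB decryption: P_i = D(K, C_i).
P1: D(K, 0x3F) = 0xE3.

P1 = 0xE3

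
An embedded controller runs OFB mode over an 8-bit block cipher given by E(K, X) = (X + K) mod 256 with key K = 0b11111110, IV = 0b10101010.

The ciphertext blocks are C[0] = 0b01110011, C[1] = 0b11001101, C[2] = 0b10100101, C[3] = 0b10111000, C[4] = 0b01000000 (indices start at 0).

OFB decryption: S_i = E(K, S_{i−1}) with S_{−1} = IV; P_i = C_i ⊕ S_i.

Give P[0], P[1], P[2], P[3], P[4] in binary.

P[0]: S = E(K, 0b10101010) = 0b10101000; 0b01110011 ⊕ 0b10101000 = 0b11011011.
P[1]: S = E(K, 0b10101000) = 0b10100110; 0b11001101 ⊕ 0b10100110 = 0b01101011.
P[2]: S = E(K, 0b10100110) = 0b10100100; 0b10100101 ⊕ 0b10100100 = 0b00000001.
P[3]: S = E(K, 0b10100100) = 0b10100010; 0b10111000 ⊕ 0b10100010 = 0b00011010.
P[4]: S = E(K, 0b10100010) = 0b10100000; 0b01000000 ⊕ 0b10100000 = 0b11100000.

P[0] = 0b11011011, P[1] = 0b01101011, P[2] = 0b00000001, P[3] = 0b00011010, P[4] = 0b11100000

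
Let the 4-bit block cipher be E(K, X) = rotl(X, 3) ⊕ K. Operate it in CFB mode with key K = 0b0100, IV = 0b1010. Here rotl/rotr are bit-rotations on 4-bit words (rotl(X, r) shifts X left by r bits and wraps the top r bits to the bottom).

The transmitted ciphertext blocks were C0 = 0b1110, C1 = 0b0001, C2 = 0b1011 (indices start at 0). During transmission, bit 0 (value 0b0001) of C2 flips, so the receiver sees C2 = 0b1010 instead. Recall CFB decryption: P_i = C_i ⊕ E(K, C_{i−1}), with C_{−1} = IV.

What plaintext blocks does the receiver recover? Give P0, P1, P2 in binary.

Only C2 changed, to 0b1010. In CFB, a change in C_i flips the same bit in P_i and garbles P_{i+1}. Decrypting the received ciphertext:
P0: E(K, 0b1010) = 0b0001; 0b1110 ⊕ 0b0001 = 0b1111.
P1: E(K, 0b1110) = 0b0011; 0b0001 ⊕ 0b0011 = 0b0010.
P2: E(K, 0b0001) = 0b1100; 0b1010 ⊕ 0b1100 = 0b0110.
Blocks that differ from the original plaintext: P2.

P0 = 0b1111, P1 = 0b0010, P2 = 0b0110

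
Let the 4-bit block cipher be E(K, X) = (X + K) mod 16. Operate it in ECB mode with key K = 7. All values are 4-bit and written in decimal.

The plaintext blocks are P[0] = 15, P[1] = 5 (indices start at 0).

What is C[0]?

ECB encryption: C_i = E(K, P_i).
C[0]: E(K, 15) = 6.

C[0] = 6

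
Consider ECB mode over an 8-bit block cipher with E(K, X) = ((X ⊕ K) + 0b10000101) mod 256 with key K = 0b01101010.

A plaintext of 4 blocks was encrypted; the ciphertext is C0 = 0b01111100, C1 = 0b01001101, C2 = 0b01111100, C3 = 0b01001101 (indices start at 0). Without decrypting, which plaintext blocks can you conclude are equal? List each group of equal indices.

ECB encrypts each block independently with the same key, so equal ciphertext blocks imply equal plaintext blocks.
C0 = C2 = 0b01111100, so P0 = P2.
C1 = C3 = 0b01001101, so P1 = P3.

P0 = P2; P1 = P3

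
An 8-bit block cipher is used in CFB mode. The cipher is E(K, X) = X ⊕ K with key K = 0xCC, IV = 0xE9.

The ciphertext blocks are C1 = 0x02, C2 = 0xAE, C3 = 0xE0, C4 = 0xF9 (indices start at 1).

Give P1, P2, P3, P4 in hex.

P1 = 0x27, P2 = 0x60, P3 = 0x82, P4 = 0xD5

CFB decryption: P_i = C_i ⊕ E(K, C_{i−1}), with C_{0} = IV.
P1: E(K, 0xE9) = 0x25; 0x02 ⊕ 0x25 = 0x27.
P2: E(K, 0x02) = 0xCE; 0xAE ⊕ 0xCE = 0x60.
P3: E(K, 0xAE) = 0x62; 0xE0 ⊕ 0x62 = 0x82.
P4: E(K, 0xE0) = 0x2C; 0xF9 ⊕ 0x2C = 0xD5.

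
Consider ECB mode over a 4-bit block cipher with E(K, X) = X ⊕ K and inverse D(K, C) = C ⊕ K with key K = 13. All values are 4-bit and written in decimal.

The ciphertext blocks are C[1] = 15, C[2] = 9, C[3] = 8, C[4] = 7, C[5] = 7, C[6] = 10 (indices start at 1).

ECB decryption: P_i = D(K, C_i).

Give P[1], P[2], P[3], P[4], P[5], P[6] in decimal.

P[1]: D(K, 15) = 2.
P[2]: D(K, 9) = 4.
P[3]: D(K, 8) = 5.
P[4]: D(K, 7) = 10.
P[5]: D(K, 7) = 10.
P[6]: D(K, 10) = 7.

P[1] = 2, P[2] = 4, P[3] = 5, P[4] = 10, P[5] = 10, P[6] = 7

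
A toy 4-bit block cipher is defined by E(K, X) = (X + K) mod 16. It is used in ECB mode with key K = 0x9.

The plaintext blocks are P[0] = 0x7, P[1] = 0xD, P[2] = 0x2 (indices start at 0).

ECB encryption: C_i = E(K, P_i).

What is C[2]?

C[2]: E(K, 0x2) = 0xB.

C[2] = 0xB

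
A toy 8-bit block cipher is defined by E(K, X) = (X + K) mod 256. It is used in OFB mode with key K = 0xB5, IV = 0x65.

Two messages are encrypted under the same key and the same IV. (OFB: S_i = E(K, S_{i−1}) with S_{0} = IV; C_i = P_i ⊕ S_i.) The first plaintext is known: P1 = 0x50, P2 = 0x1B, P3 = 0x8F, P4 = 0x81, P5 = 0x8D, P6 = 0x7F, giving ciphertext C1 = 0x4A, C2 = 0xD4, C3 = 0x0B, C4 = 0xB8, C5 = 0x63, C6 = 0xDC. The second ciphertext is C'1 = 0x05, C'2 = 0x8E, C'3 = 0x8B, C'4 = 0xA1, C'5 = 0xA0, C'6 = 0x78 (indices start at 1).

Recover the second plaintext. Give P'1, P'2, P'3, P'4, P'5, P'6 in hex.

P'1 = 0x1F, P'2 = 0x41, P'3 = 0x0F, P'4 = 0x98, P'5 = 0x4E, P'6 = 0xDB

In OFB with a reused IV, both messages share the same keystream S_i, so C_i ⊕ C'_i = P_i ⊕ P'_i and thus P'_i = P_i ⊕ C_i ⊕ C'_i.
P'1: 0x50 ⊕ 0x4A ⊕ 0x05 = 0x1F.
P'2: 0x1B ⊕ 0xD4 ⊕ 0x8E = 0x41.
P'3: 0x8F ⊕ 0x0B ⊕ 0x8B = 0x0F.
P'4: 0x81 ⊕ 0xB8 ⊕ 0xA1 = 0x98.
P'5: 0x8D ⊕ 0x63 ⊕ 0xA0 = 0x4E.
P'6: 0x7F ⊕ 0xDC ⊕ 0x78 = 0xDB.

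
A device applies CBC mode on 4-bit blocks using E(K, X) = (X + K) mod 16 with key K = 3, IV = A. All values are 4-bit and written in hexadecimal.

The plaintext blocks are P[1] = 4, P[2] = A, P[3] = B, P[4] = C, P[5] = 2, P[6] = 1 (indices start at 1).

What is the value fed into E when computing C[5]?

5

CBC encryption: C_i = E(K, P_i ⊕ C_{i−1}), with C_{0} = IV.
C[1]: P[1] ⊕ A = E; E(K, E) = 1.
C[2]: P[2] ⊕ 1 = B; E(K, B) = E.
C[3]: P[3] ⊕ E = 5; E(K, 5) = 8.
C[4]: P[4] ⊕ 8 = 4; E(K, 4) = 7.
C[5]: P[5] ⊕ 7 = 5; E(K, 5) = 8.
So the input to E for block [5] is 5.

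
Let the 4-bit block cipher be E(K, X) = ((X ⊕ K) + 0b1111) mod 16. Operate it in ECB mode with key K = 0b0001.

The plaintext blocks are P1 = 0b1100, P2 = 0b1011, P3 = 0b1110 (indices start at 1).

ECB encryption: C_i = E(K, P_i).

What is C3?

C3: E(K, 0b1110) = 0b1110.

C3 = 0b1110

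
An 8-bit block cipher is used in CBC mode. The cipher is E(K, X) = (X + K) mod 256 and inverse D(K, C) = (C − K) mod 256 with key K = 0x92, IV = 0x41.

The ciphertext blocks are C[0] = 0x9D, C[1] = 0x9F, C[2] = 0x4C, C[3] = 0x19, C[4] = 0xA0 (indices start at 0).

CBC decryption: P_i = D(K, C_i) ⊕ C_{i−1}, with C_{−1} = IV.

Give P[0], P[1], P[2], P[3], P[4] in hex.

P[0]: D(K, 0x9D) = 0x0B; 0x0B ⊕ 0x41 = 0x4A.
P[1]: D(K, 0x9F) = 0x0D; 0x0D ⊕ 0x9D = 0x90.
P[2]: D(K, 0x4C) = 0xBA; 0xBA ⊕ 0x9F = 0x25.
P[3]: D(K, 0x19) = 0x87; 0x87 ⊕ 0x4C = 0xCB.
P[4]: D(K, 0xA0) = 0x0E; 0x0E ⊕ 0x19 = 0x17.

P[0] = 0x4A, P[1] = 0x90, P[2] = 0x25, P[3] = 0xCB, P[4] = 0x17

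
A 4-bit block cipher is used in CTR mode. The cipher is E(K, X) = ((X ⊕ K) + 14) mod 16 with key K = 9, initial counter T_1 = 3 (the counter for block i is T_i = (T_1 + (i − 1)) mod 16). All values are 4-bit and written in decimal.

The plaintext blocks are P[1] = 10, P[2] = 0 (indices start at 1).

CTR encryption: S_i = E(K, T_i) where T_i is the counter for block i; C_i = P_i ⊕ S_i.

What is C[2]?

C[2] = 11

C[1]: T = 3, S = E(K, T) = 8; 10 ⊕ 8 = 2.
C[2]: T = 4, S = E(K, T) = 11; 0 ⊕ 11 = 11.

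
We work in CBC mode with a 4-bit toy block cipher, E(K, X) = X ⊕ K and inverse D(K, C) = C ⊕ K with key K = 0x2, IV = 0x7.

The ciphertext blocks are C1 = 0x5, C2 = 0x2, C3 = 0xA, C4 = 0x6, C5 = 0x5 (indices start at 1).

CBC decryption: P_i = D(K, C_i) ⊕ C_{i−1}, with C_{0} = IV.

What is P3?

P3: D(K, 0xA) = 0x8; 0x8 ⊕ 0x2 = 0xA.

P3 = 0xA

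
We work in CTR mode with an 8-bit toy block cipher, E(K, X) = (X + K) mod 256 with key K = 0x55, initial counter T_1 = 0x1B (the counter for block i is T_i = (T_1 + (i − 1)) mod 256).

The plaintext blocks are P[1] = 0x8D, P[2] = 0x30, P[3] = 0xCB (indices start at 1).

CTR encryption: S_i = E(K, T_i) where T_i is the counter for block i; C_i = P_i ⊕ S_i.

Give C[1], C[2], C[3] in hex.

C[1]: T = 0x1B, S = E(K, T) = 0x70; 0x8D ⊕ 0x70 = 0xFD.
C[2]: T = 0x1C, S = E(K, T) = 0x71; 0x30 ⊕ 0x71 = 0x41.
C[3]: T = 0x1D, S = E(K, T) = 0x72; 0xCB ⊕ 0x72 = 0xB9.

C[1] = 0xFD, C[2] = 0x41, C[3] = 0xB9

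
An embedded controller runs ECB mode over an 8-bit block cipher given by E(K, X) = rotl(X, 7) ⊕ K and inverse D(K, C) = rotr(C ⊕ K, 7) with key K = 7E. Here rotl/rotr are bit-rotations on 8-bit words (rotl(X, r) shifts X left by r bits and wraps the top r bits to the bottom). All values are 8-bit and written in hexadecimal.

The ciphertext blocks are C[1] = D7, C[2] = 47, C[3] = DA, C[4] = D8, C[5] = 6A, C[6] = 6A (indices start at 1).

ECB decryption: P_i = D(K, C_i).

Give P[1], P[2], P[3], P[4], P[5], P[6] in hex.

P[1] = 53, P[2] = 72, P[3] = 49, P[4] = 4D, P[5] = 28, P[6] = 28

P[1]: D(K, D7) = 53.
P[2]: D(K, 47) = 72.
P[3]: D(K, DA) = 49.
P[4]: D(K, D8) = 4D.
P[5]: D(K, 6A) = 28.
P[6]: D(K, 6A) = 28.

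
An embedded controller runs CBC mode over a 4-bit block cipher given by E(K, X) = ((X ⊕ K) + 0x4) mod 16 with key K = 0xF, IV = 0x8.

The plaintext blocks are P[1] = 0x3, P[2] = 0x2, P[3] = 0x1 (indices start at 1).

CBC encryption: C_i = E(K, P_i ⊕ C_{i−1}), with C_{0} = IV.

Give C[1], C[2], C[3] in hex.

C[1] = 0x8, C[2] = 0x9, C[3] = 0xB

C[1]: P[1] ⊕ 0x8 = 0xB; E(K, 0xB) = 0x8.
C[2]: P[2] ⊕ 0x8 = 0xA; E(K, 0xA) = 0x9.
C[3]: P[3] ⊕ 0x9 = 0x8; E(K, 0x8) = 0xB.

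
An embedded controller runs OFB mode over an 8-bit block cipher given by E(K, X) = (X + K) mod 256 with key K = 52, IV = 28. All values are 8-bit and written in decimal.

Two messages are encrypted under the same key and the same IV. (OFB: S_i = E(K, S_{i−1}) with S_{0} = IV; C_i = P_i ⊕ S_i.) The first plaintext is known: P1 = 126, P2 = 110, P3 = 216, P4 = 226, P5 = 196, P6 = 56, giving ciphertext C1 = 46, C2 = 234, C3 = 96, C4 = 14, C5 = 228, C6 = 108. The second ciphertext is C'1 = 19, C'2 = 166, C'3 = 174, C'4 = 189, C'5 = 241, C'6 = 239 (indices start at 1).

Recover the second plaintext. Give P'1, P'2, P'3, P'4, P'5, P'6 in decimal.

P'1 = 67, P'2 = 34, P'3 = 22, P'4 = 81, P'5 = 209, P'6 = 187

In OFB with a reused IV, both messages share the same keystream S_i, so C_i ⊕ C'_i = P_i ⊕ P'_i and thus P'_i = P_i ⊕ C_i ⊕ C'_i.
P'1: 126 ⊕ 46 ⊕ 19 = 67.
P'2: 110 ⊕ 234 ⊕ 166 = 34.
P'3: 216 ⊕ 96 ⊕ 174 = 22.
P'4: 226 ⊕ 14 ⊕ 189 = 81.
P'5: 196 ⊕ 228 ⊕ 241 = 209.
P'6: 56 ⊕ 108 ⊕ 239 = 187.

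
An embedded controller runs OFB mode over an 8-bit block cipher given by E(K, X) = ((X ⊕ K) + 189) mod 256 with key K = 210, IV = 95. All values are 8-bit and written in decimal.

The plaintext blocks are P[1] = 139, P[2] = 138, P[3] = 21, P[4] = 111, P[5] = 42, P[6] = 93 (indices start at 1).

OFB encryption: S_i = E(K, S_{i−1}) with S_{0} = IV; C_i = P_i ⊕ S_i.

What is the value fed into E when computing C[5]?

C[1]: S = E(K, 95) = 74; 139 ⊕ 74 = 193.
C[2]: S = E(K, 74) = 85; 138 ⊕ 85 = 223.
C[3]: S = E(K, 85) = 68; 21 ⊕ 68 = 81.
C[4]: S = E(K, 68) = 83; 111 ⊕ 83 = 60.
C[5]: S = E(K, 83) = 62; 42 ⊕ 62 = 20.
So the input to E for block [5] is 83.

83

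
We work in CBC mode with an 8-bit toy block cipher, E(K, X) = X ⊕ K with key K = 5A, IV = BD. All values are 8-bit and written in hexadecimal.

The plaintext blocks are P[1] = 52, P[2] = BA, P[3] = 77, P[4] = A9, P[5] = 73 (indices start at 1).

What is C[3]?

C[3] = 78

CBC encryption: C_i = E(K, P_i ⊕ C_{i−1}), with C_{0} = IV.
C[1]: P[1] ⊕ BD = EF; E(K, EF) = B5.
C[2]: P[2] ⊕ B5 = 0F; E(K, 0F) = 55.
C[3]: P[3] ⊕ 55 = 22; E(K, 22) = 78.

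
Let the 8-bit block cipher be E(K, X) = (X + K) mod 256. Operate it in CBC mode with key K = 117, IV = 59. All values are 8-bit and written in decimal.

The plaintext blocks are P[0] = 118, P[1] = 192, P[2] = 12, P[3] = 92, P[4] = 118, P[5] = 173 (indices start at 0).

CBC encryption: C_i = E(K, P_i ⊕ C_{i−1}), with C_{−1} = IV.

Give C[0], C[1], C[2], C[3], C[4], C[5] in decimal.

C[0] = 194, C[1] = 119, C[2] = 240, C[3] = 33, C[4] = 204, C[5] = 214

C[0]: P[0] ⊕ 59 = 77; E(K, 77) = 194.
C[1]: P[1] ⊕ 194 = 2; E(K, 2) = 119.
C[2]: P[2] ⊕ 119 = 123; E(K, 123) = 240.
C[3]: P[3] ⊕ 240 = 172; E(K, 172) = 33.
C[4]: P[4] ⊕ 33 = 87; E(K, 87) = 204.
C[5]: P[5] ⊕ 204 = 97; E(K, 97) = 214.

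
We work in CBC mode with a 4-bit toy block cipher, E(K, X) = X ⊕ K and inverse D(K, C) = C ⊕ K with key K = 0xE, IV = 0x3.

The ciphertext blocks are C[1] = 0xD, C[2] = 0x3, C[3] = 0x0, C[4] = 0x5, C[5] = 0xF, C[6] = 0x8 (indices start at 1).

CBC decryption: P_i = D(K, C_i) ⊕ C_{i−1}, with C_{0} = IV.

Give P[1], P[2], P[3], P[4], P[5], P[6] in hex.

P[1]: D(K, 0xD) = 0x3; 0x3 ⊕ 0x3 = 0x0.
P[2]: D(K, 0x3) = 0xD; 0xD ⊕ 0xD = 0x0.
P[3]: D(K, 0x0) = 0xE; 0xE ⊕ 0x3 = 0xD.
P[4]: D(K, 0x5) = 0xB; 0xB ⊕ 0x0 = 0xB.
P[5]: D(K, 0xF) = 0x1; 0x1 ⊕ 0x5 = 0x4.
P[6]: D(K, 0x8) = 0x6; 0x6 ⊕ 0xF = 0x9.

P[1] = 0x0, P[2] = 0x0, P[3] = 0xD, P[4] = 0xB, P[5] = 0x4, P[6] = 0x9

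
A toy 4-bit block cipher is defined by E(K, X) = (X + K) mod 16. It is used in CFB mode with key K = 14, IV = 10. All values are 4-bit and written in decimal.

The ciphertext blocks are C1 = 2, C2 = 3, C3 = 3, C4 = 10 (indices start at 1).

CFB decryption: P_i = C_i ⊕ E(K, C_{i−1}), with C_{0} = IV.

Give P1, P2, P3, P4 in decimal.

P1: E(K, 10) = 8; 2 ⊕ 8 = 10.
P2: E(K, 2) = 0; 3 ⊕ 0 = 3.
P3: E(K, 3) = 1; 3 ⊕ 1 = 2.
P4: E(K, 3) = 1; 10 ⊕ 1 = 11.

P1 = 10, P2 = 3, P3 = 2, P4 = 11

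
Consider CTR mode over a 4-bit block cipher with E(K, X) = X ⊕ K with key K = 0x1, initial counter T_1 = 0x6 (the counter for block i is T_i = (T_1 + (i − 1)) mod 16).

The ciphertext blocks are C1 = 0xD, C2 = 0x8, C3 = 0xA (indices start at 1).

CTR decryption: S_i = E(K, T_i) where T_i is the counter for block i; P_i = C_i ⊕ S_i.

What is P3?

P3 = 0x3

P3: T = 0x8, S = E(K, T) = 0x9; 0xA ⊕ 0x9 = 0x3.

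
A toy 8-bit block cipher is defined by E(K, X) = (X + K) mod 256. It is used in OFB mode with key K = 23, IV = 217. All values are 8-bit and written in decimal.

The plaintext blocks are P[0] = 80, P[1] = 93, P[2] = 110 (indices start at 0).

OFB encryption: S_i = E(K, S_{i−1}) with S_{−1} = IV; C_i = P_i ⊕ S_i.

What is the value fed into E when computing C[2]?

7

C[0]: S = E(K, 217) = 240; 80 ⊕ 240 = 160.
C[1]: S = E(K, 240) = 7; 93 ⊕ 7 = 90.
C[2]: S = E(K, 7) = 30; 110 ⊕ 30 = 112.
So the input to E for block [2] is 7.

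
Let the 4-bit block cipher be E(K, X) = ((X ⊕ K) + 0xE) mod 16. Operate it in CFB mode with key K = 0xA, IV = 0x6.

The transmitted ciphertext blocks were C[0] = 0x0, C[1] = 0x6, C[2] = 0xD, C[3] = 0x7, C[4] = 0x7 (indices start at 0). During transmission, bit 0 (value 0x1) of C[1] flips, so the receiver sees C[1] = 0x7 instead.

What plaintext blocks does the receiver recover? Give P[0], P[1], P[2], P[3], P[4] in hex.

CFB decryption: P_i = C_i ⊕ E(K, C_{i−1}), with C_{−1} = IV.
Only C[1] changed, to 0x7. In CFB, a change in C_i flips the same bit in P_i and garbles P_{i+1}. Decrypting the received ciphertext:
P[0]: E(K, 0x6) = 0xA; 0x0 ⊕ 0xA = 0xA.
P[1]: E(K, 0x0) = 0x8; 0x7 ⊕ 0x8 = 0xF.
P[2]: E(K, 0x7) = 0xB; 0xD ⊕ 0xB = 0x6.
P[3]: E(K, 0xD) = 0x5; 0x7 ⊕ 0x5 = 0x2.
P[4]: E(K, 0x7) = 0xB; 0x7 ⊕ 0xB = 0xC.
Blocks that differ from the original plaintext: P[1], P[2].

P[0] = 0xA, P[1] = 0xF, P[2] = 0x6, P[3] = 0x2, P[4] = 0xC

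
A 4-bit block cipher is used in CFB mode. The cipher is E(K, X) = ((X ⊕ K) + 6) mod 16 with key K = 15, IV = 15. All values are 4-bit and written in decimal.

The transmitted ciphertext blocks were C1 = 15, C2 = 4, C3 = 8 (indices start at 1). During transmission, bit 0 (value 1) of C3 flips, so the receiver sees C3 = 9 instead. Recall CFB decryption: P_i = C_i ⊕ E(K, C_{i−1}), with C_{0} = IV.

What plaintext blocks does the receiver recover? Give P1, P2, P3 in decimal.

P1 = 9, P2 = 2, P3 = 8

Only C3 changed, to 9. In CFB, a change in C_i flips the same bit in P_i and garbles P_{i+1}. Decrypting the received ciphertext:
P1: E(K, 15) = 6; 15 ⊕ 6 = 9.
P2: E(K, 15) = 6; 4 ⊕ 6 = 2.
P3: E(K, 4) = 1; 9 ⊕ 1 = 8.
Blocks that differ from the original plaintext: P3.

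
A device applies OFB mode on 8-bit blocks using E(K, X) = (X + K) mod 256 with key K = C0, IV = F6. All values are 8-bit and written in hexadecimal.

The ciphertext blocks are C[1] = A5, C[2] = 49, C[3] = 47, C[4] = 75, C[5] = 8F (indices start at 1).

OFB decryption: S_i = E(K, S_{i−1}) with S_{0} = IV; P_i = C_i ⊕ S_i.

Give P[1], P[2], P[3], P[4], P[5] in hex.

P[1] = 13, P[2] = 3F, P[3] = 71, P[4] = 83, P[5] = 39

P[1]: S = E(K, F6) = B6; A5 ⊕ B6 = 13.
P[2]: S = E(K, B6) = 76; 49 ⊕ 76 = 3F.
P[3]: S = E(K, 76) = 36; 47 ⊕ 36 = 71.
P[4]: S = E(K, 36) = F6; 75 ⊕ F6 = 83.
P[5]: S = E(K, F6) = B6; 8F ⊕ B6 = 39.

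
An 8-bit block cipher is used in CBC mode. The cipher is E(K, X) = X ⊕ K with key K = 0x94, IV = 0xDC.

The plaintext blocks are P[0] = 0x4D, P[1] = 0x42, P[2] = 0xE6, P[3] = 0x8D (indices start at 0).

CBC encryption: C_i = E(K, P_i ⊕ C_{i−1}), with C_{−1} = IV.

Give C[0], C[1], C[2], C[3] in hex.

C[0] = 0x05, C[1] = 0xD3, C[2] = 0xA1, C[3] = 0xB8

C[0]: P[0] ⊕ 0xDC = 0x91; E(K, 0x91) = 0x05.
C[1]: P[1] ⊕ 0x05 = 0x47; E(K, 0x47) = 0xD3.
C[2]: P[2] ⊕ 0xD3 = 0x35; E(K, 0x35) = 0xA1.
C[3]: P[3] ⊕ 0xA1 = 0x2C; E(K, 0x2C) = 0xB8.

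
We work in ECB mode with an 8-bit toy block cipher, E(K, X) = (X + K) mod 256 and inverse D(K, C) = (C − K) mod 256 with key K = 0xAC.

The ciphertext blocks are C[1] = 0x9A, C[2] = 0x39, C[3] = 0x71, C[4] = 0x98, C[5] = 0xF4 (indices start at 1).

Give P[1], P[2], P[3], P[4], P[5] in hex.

ECB decryption: P_i = D(K, C_i).
P[1]: D(K, 0x9A) = 0xEE.
P[2]: D(K, 0x39) = 0x8D.
P[3]: D(K, 0x71) = 0xC5.
P[4]: D(K, 0x98) = 0xEC.
P[5]: D(K, 0xF4) = 0x48.

P[1] = 0xEE, P[2] = 0x8D, P[3] = 0xC5, P[4] = 0xEC, P[5] = 0x48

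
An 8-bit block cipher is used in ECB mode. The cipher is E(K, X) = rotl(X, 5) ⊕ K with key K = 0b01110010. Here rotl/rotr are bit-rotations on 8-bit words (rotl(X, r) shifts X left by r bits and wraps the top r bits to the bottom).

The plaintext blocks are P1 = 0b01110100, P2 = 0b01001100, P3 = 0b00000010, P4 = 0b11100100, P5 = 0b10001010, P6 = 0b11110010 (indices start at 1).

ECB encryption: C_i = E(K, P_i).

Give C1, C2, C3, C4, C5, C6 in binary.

C1: E(K, 0b01110100) = 0b11111100.
C2: E(K, 0b01001100) = 0b11111011.
C3: E(K, 0b00000010) = 0b00110010.
C4: E(K, 0b11100100) = 0b11101110.
C5: E(K, 0b10001010) = 0b00100011.
C6: E(K, 0b11110010) = 0b00101100.

C1 = 0b11111100, C2 = 0b11111011, C3 = 0b00110010, C4 = 0b11101110, C5 = 0b00100011, C6 = 0b00101100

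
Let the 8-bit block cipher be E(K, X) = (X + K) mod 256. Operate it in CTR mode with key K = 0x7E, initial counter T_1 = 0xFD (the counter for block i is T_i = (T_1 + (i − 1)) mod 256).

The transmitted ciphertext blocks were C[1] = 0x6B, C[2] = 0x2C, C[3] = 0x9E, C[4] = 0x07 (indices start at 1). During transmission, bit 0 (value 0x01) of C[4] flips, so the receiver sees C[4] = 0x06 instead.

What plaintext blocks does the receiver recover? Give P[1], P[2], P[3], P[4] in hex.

CTR decryption: S_i = E(K, T_i) where T_i is the counter for block i; P_i = C_i ⊕ S_i.
Only C[4] changed, to 0x06. In CTR, a change in C_i flips the same bit in P_i only; the keystream is unaffected. Decrypting the received ciphertext:
P[1]: T = 0xFD, S = E(K, T) = 0x7B; 0x6B ⊕ 0x7B = 0x10.
P[2]: T = 0xFE, S = E(K, T) = 0x7C; 0x2C ⊕ 0x7C = 0x50.
P[3]: T = 0xFF, S = E(K, T) = 0x7D; 0x9E ⊕ 0x7D = 0xE3.
P[4]: T = 0x00, S = E(K, T) = 0x7E; 0x06 ⊕ 0x7E = 0x78.
Blocks that differ from the original plaintext: P[4].

P[1] = 0x10, P[2] = 0x50, P[3] = 0xE3, P[4] = 0x78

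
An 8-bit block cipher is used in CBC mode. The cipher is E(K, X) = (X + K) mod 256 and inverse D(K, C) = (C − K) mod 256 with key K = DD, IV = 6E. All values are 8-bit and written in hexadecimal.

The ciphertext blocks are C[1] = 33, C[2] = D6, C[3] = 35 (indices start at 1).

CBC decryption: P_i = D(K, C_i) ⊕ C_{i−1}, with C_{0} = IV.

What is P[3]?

P[3] = 8E

P[3]: D(K, 35) = 58; 58 ⊕ D6 = 8E.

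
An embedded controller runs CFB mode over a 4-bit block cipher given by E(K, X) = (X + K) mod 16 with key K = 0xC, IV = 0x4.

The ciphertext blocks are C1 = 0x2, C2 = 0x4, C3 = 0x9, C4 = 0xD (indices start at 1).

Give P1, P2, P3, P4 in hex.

CFB decryption: P_i = C_i ⊕ E(K, C_{i−1}), with C_{0} = IV.
P1: E(K, 0x4) = 0x0; 0x2 ⊕ 0x0 = 0x2.
P2: E(K, 0x2) = 0xE; 0x4 ⊕ 0xE = 0xA.
P3: E(K, 0x4) = 0x0; 0x9 ⊕ 0x0 = 0x9.
P4: E(K, 0x9) = 0x5; 0xD ⊕ 0x5 = 0x8.

P1 = 0x2, P2 = 0xA, P3 = 0x9, P4 = 0x8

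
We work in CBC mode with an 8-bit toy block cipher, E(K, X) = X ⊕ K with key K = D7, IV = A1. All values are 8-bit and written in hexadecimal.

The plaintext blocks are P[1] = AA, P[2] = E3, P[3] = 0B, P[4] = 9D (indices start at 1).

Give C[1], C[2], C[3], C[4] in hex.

CBC encryption: C_i = E(K, P_i ⊕ C_{i−1}), with C_{0} = IV.
C[1]: P[1] ⊕ A1 = 0B; E(K, 0B) = DC.
C[2]: P[2] ⊕ DC = 3F; E(K, 3F) = E8.
C[3]: P[3] ⊕ E8 = E3; E(K, E3) = 34.
C[4]: P[4] ⊕ 34 = A9; E(K, A9) = 7E.

C[1] = DC, C[2] = E8, C[3] = 34, C[4] = 7E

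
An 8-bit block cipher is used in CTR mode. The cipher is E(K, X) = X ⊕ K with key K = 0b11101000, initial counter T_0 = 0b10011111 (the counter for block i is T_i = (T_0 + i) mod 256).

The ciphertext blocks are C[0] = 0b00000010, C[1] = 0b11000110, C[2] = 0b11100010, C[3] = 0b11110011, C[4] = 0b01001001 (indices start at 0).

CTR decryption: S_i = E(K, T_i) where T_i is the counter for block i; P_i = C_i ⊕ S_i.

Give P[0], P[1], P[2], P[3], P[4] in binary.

P[0] = 0b01110101, P[1] = 0b10001110, P[2] = 0b10101011, P[3] = 0b10111001, P[4] = 0b00000010

P[0]: T = 0b10011111, S = E(K, T) = 0b01110111; 0b00000010 ⊕ 0b01110111 = 0b01110101.
P[1]: T = 0b10100000, S = E(K, T) = 0b01001000; 0b11000110 ⊕ 0b01001000 = 0b10001110.
P[2]: T = 0b10100001, S = E(K, T) = 0b01001001; 0b11100010 ⊕ 0b01001001 = 0b10101011.
P[3]: T = 0b10100010, S = E(K, T) = 0b01001010; 0b11110011 ⊕ 0b01001010 = 0b10111001.
P[4]: T = 0b10100011, S = E(K, T) = 0b01001011; 0b01001001 ⊕ 0b01001011 = 0b00000010.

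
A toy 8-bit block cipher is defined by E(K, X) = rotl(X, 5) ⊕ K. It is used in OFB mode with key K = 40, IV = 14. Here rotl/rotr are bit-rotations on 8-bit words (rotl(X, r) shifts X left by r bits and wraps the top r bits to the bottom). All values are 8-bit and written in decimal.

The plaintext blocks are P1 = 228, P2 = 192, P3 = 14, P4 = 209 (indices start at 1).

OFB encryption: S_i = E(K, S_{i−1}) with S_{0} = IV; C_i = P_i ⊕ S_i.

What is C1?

C1: S = E(K, 14) = 233; 228 ⊕ 233 = 13.

C1 = 13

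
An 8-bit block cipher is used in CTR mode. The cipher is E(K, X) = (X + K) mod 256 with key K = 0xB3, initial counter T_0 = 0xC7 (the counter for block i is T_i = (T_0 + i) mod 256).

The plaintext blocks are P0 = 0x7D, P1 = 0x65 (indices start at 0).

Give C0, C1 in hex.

C0 = 0x07, C1 = 0x1E

CTR encryption: S_i = E(K, T_i) where T_i is the counter for block i; C_i = P_i ⊕ S_i.
C0: T = 0xC7, S = E(K, T) = 0x7A; 0x7D ⊕ 0x7A = 0x07.
C1: T = 0xC8, S = E(K, T) = 0x7B; 0x65 ⊕ 0x7B = 0x1E.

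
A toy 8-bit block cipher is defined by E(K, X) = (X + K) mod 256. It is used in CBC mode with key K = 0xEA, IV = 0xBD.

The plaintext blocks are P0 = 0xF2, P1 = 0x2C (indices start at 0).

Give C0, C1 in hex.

CBC encryption: C_i = E(K, P_i ⊕ C_{i−1}), with C_{−1} = IV.
C0: P0 ⊕ 0xBD = 0x4F; E(K, 0x4F) = 0x39.
C1: P1 ⊕ 0x39 = 0x15; E(K, 0x15) = 0xFF.

C0 = 0x39, C1 = 0xFF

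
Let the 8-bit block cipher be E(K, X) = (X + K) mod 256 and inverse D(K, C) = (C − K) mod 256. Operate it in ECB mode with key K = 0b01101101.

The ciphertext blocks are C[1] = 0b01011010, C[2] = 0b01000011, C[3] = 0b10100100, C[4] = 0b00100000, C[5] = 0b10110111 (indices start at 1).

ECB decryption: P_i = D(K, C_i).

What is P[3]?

P[3] = 0b00110111

P[3]: D(K, 0b10100100) = 0b00110111.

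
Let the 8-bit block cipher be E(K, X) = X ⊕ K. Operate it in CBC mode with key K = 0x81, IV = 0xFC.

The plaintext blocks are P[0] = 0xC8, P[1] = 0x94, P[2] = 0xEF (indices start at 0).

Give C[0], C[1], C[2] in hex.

C[0] = 0xB5, C[1] = 0xA0, C[2] = 0xCE

CBC encryption: C_i = E(K, P_i ⊕ C_{i−1}), with C_{−1} = IV.
C[0]: P[0] ⊕ 0xFC = 0x34; E(K, 0x34) = 0xB5.
C[1]: P[1] ⊕ 0xB5 = 0x21; E(K, 0x21) = 0xA0.
C[2]: P[2] ⊕ 0xA0 = 0x4F; E(K, 0x4F) = 0xCE.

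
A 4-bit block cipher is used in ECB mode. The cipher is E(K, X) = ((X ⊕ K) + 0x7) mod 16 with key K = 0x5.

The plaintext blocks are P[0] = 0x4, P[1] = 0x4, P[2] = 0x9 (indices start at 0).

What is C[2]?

ECB encryption: C_i = E(K, P_i).
C[2]: E(K, 0x9) = 0x3.

C[2] = 0x3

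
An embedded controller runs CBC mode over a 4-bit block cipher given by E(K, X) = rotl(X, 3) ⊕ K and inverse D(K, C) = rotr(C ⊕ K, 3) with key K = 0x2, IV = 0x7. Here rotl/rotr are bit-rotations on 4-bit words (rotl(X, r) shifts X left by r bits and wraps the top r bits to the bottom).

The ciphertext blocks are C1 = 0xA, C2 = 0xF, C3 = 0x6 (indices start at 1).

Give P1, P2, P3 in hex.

P1 = 0x6, P2 = 0x1, P3 = 0x7

CBC decryption: P_i = D(K, C_i) ⊕ C_{i−1}, with C_{0} = IV.
P1: D(K, 0xA) = 0x1; 0x1 ⊕ 0x7 = 0x6.
P2: D(K, 0xF) = 0xB; 0xB ⊕ 0xA = 0x1.
P3: D(K, 0x6) = 0x8; 0x8 ⊕ 0xF = 0x7.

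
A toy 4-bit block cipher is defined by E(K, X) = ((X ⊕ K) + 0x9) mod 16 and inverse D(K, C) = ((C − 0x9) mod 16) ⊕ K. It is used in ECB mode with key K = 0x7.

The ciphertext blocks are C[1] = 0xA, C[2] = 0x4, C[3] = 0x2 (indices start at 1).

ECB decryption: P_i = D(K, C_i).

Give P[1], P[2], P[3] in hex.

P[1]: D(K, 0xA) = 0x6.
P[2]: D(K, 0x4) = 0xC.
P[3]: D(K, 0x2) = 0xE.

P[1] = 0x6, P[2] = 0xC, P[3] = 0xE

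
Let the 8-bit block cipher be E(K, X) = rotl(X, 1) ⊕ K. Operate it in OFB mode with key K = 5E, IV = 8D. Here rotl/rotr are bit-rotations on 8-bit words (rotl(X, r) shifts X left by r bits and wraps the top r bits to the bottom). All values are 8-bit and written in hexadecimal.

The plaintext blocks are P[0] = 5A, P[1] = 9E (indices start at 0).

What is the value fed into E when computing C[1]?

OFB encryption: S_i = E(K, S_{i−1}) with S_{−1} = IV; C_i = P_i ⊕ S_i.
C[0]: S = E(K, 8D) = 45; 5A ⊕ 45 = 1F.
C[1]: S = E(K, 45) = D4; 9E ⊕ D4 = 4A.
So the input to E for block [1] is 45.

45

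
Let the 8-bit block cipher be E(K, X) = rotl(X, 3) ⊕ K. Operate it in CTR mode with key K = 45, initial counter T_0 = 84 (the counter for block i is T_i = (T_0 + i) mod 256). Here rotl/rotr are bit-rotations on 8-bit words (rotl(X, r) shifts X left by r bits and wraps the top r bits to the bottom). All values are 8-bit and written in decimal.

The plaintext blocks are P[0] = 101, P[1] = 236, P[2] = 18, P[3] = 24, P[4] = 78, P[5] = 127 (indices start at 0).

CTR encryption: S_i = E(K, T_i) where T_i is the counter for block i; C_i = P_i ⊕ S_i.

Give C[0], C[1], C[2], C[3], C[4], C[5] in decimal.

C[0]: T = 84, S = E(K, T) = 143; 101 ⊕ 143 = 234.
C[1]: T = 85, S = E(K, T) = 135; 236 ⊕ 135 = 107.
C[2]: T = 86, S = E(K, T) = 159; 18 ⊕ 159 = 141.
C[3]: T = 87, S = E(K, T) = 151; 24 ⊕ 151 = 143.
C[4]: T = 88, S = E(K, T) = 239; 78 ⊕ 239 = 161.
C[5]: T = 89, S = E(K, T) = 231; 127 ⊕ 231 = 152.

C[0] = 234, C[1] = 107, C[2] = 141, C[3] = 143, C[4] = 161, C[5] = 152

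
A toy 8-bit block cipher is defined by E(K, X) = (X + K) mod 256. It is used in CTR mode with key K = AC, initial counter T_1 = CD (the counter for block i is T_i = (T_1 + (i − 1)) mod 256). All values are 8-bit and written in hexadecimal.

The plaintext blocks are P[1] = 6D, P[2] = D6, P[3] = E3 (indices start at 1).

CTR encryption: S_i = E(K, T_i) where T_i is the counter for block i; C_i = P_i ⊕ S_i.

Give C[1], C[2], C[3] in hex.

C[1]: T = CD, S = E(K, T) = 79; 6D ⊕ 79 = 14.
C[2]: T = CE, S = E(K, T) = 7A; D6 ⊕ 7A = AC.
C[3]: T = CF, S = E(K, T) = 7B; E3 ⊕ 7B = 98.

C[1] = 14, C[2] = AC, C[3] = 98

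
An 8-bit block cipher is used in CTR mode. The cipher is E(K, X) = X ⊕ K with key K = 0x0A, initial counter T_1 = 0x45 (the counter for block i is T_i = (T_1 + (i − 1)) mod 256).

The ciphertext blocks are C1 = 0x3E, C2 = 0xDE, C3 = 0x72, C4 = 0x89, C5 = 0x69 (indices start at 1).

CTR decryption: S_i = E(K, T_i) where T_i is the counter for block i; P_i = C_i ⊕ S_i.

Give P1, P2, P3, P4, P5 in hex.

P1: T = 0x45, S = E(K, T) = 0x4F; 0x3E ⊕ 0x4F = 0x71.
P2: T = 0x46, S = E(K, T) = 0x4C; 0xDE ⊕ 0x4C = 0x92.
P3: T = 0x47, S = E(K, T) = 0x4D; 0x72 ⊕ 0x4D = 0x3F.
P4: T = 0x48, S = E(K, T) = 0x42; 0x89 ⊕ 0x42 = 0xCB.
P5: T = 0x49, S = E(K, T) = 0x43; 0x69 ⊕ 0x43 = 0x2A.

P1 = 0x71, P2 = 0x92, P3 = 0x3F, P4 = 0xCB, P5 = 0x2A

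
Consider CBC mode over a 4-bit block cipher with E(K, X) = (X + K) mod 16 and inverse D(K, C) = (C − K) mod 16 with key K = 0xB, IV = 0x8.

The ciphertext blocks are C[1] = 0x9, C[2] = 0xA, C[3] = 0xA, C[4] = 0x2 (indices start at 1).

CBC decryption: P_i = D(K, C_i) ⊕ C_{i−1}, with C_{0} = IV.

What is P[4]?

P[4] = 0xD

P[4]: D(K, 0x2) = 0x7; 0x7 ⊕ 0xA = 0xD.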